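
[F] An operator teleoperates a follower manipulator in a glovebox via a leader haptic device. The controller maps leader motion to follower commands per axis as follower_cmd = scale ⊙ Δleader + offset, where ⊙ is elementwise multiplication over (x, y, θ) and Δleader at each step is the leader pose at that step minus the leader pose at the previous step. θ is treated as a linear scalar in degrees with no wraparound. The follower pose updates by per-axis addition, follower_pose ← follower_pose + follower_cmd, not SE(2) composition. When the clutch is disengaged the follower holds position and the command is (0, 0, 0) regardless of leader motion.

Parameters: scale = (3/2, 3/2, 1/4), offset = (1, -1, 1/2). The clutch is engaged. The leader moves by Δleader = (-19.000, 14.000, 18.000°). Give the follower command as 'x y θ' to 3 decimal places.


-27.500 20.000 5.000

axis x: 3/2·-19.000 + 1 = -27.500
axis y: 3/2·14.000 + -1 = 20.000
axis θ: 1/4·18.000 + 1/2 = 5.000


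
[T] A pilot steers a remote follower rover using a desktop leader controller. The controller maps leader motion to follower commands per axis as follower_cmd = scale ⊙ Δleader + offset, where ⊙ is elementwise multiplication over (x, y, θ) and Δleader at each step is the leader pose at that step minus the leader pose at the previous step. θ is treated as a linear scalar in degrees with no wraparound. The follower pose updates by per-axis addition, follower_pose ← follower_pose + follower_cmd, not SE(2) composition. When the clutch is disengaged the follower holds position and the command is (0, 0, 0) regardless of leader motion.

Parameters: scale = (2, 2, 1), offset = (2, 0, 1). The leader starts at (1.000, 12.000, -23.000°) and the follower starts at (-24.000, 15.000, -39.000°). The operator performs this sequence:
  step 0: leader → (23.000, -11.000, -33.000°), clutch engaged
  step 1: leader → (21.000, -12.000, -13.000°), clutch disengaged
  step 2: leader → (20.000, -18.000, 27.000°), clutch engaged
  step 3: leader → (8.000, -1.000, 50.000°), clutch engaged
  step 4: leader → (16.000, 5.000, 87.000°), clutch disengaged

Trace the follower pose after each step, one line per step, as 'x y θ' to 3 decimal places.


22.000 -31.000 -48.000
22.000 -31.000 -48.000
22.000 -43.000 -7.000
0.000 -9.000 17.000
0.000 -9.000 17.000

step 0: Δleader=(22.000, -23.000, -10.000°), engaged; cmd=(46.000, -46.000, -9.000°) → follower=(22.000, -31.000, -48.000°)
step 1: Δleader=(-2.000, -1.000, 20.000°), disengaged; cmd=(0,0,0) → follower holds at (22.000, -31.000, -48.000°)
step 2: Δleader=(-1.000, -6.000, 40.000°), engaged; cmd=(0.000, -12.000, 41.000°) → follower=(22.000, -43.000, -7.000°)
step 3: Δleader=(-12.000, 17.000, 23.000°), engaged; cmd=(-22.000, 34.000, 24.000°) → follower=(0.000, -9.000, 17.000°)
step 4: Δleader=(8.000, 6.000, 37.000°), disengaged; cmd=(0,0,0) → follower holds at (0.000, -9.000, 17.000°)


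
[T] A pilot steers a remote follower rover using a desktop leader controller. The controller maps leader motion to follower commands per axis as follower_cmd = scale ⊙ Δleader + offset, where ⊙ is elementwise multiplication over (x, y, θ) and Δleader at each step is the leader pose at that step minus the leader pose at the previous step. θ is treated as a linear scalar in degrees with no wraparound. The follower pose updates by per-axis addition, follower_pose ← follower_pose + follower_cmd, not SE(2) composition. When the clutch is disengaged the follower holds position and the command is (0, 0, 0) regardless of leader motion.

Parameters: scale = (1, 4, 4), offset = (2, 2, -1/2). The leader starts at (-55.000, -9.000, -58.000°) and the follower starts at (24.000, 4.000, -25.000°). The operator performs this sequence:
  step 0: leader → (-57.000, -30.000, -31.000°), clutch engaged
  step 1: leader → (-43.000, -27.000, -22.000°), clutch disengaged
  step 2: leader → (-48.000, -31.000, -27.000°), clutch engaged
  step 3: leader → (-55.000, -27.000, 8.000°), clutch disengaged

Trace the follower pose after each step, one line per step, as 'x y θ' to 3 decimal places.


24.000 -78.000 82.500
24.000 -78.000 82.500
21.000 -92.000 62.000
21.000 -92.000 62.000

step 0: Δleader=(-2.000, -21.000, 27.000°), engaged; cmd=(0.000, -82.000, 107.500°) → follower=(24.000, -78.000, 82.500°)
step 1: Δleader=(14.000, 3.000, 9.000°), disengaged; cmd=(0,0,0) → follower holds at (24.000, -78.000, 82.500°)
step 2: Δleader=(-5.000, -4.000, -5.000°), engaged; cmd=(-3.000, -14.000, -20.500°) → follower=(21.000, -92.000, 62.000°)
step 3: Δleader=(-7.000, 4.000, 35.000°), disengaged; cmd=(0,0,0) → follower holds at (21.000, -92.000, 62.000°)


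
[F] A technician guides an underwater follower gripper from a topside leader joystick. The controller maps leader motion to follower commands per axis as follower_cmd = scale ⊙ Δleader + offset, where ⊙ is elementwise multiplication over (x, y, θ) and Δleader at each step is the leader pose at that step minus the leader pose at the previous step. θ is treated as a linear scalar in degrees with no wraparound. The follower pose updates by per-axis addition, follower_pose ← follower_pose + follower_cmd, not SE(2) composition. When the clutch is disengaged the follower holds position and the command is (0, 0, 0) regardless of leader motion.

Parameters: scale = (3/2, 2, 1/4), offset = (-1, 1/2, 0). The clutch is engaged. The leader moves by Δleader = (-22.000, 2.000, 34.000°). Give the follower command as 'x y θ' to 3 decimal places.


axis x: 3/2·-22.000 + -1 = -34.000
axis y: 2·2.000 + 1/2 = 4.500
axis θ: 1/4·34.000 + 0 = 8.500

-34.000 4.500 8.500


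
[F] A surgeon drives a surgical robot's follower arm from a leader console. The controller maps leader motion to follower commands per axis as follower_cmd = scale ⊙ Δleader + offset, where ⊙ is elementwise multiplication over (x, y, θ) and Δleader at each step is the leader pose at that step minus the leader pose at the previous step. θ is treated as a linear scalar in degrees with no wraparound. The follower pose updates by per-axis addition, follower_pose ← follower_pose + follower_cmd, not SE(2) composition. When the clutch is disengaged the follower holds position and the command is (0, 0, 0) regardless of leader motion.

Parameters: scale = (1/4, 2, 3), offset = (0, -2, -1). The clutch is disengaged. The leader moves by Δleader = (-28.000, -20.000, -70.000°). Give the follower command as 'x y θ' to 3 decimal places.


clutch disengaged → follower holds; cmd = (0, 0, 0)

0.000 0.000 0.000


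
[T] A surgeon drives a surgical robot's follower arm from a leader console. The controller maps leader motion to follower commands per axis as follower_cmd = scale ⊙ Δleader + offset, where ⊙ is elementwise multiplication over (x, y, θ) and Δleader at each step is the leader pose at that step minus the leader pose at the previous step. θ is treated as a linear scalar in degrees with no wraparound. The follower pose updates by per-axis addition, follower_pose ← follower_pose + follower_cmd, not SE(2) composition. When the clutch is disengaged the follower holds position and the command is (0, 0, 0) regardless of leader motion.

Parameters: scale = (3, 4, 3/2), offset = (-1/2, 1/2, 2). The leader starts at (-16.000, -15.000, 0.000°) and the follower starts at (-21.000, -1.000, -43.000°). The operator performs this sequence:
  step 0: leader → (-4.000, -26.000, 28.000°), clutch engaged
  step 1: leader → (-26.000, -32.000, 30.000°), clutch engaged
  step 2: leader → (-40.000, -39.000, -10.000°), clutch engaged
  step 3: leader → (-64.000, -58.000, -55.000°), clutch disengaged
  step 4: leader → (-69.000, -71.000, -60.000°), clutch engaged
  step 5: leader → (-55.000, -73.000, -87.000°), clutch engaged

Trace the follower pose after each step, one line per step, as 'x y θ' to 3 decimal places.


14.500 -44.500 1.000
-52.000 -68.000 6.000
-94.500 -95.500 -52.000
-94.500 -95.500 -52.000
-110.000 -147.000 -57.500
-68.500 -154.500 -96.000

step 0: Δleader=(12.000, -11.000, 28.000°), engaged; cmd=(35.500, -43.500, 44.000°) → follower=(14.500, -44.500, 1.000°)
step 1: Δleader=(-22.000, -6.000, 2.000°), engaged; cmd=(-66.500, -23.500, 5.000°) → follower=(-52.000, -68.000, 6.000°)
step 2: Δleader=(-14.000, -7.000, -40.000°), engaged; cmd=(-42.500, -27.500, -58.000°) → follower=(-94.500, -95.500, -52.000°)
step 3: Δleader=(-24.000, -19.000, -45.000°), disengaged; cmd=(0,0,0) → follower holds at (-94.500, -95.500, -52.000°)
step 4: Δleader=(-5.000, -13.000, -5.000°), engaged; cmd=(-15.500, -51.500, -5.500°) → follower=(-110.000, -147.000, -57.500°)
step 5: Δleader=(14.000, -2.000, -27.000°), engaged; cmd=(41.500, -7.500, -38.500°) → follower=(-68.500, -154.500, -96.000°)


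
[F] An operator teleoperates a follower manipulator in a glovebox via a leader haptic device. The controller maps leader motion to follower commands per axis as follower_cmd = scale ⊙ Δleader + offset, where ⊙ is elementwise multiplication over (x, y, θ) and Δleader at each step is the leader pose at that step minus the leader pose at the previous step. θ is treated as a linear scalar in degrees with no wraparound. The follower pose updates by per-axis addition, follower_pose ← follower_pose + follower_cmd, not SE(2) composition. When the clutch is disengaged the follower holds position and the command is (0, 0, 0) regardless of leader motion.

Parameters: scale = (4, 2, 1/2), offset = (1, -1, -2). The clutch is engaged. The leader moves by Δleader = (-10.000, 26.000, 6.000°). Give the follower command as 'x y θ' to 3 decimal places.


-39.000 51.000 1.000

axis x: 4·-10.000 + 1 = -39.000
axis y: 2·26.000 + -1 = 51.000
axis θ: 1/2·6.000 + -2 = 1.000


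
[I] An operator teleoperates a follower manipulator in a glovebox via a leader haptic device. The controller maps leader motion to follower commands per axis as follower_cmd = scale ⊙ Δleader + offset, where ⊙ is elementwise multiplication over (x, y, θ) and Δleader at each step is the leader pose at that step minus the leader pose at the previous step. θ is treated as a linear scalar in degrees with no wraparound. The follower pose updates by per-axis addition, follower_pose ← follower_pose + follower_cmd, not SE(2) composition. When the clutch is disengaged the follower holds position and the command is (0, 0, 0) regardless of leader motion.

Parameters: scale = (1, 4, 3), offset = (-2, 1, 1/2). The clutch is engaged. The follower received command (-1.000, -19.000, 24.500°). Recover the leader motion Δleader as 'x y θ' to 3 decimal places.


axis x: (-1.000 − -2) / (1) = 1.000
axis y: (-19.000 − 1) / (4) = -5.000
axis θ: (24.500 − 1/2) / (3) = 8.000

1.000 -5.000 8.000


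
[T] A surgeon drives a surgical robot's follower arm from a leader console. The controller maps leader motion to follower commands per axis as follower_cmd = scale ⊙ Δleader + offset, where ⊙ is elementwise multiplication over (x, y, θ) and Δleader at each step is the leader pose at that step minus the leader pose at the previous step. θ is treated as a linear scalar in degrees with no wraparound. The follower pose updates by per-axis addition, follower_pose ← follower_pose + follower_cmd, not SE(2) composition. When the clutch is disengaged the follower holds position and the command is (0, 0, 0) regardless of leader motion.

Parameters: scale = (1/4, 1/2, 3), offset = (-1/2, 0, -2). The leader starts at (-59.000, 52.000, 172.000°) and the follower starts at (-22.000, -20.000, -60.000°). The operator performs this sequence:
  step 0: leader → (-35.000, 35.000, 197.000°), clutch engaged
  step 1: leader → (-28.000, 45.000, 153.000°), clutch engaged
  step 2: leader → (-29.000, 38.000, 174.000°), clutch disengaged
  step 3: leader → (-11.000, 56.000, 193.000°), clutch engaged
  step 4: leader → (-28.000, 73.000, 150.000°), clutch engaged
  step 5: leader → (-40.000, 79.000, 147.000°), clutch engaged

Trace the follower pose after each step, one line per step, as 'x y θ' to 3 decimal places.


step 0: Δleader=(24.000, -17.000, 25.000°), engaged; cmd=(5.500, -8.500, 73.000°) → follower=(-16.500, -28.500, 13.000°)
step 1: Δleader=(7.000, 10.000, -44.000°), engaged; cmd=(1.250, 5.000, -134.000°) → follower=(-15.250, -23.500, -121.000°)
step 2: Δleader=(-1.000, -7.000, 21.000°), disengaged; cmd=(0,0,0) → follower holds at (-15.250, -23.500, -121.000°)
step 3: Δleader=(18.000, 18.000, 19.000°), engaged; cmd=(4.000, 9.000, 55.000°) → follower=(-11.250, -14.500, -66.000°)
step 4: Δleader=(-17.000, 17.000, -43.000°), engaged; cmd=(-4.750, 8.500, -131.000°) → follower=(-16.000, -6.000, -197.000°)
step 5: Δleader=(-12.000, 6.000, -3.000°), engaged; cmd=(-3.500, 3.000, -11.000°) → follower=(-19.500, -3.000, -208.000°)

-16.500 -28.500 13.000
-15.250 -23.500 -121.000
-15.250 -23.500 -121.000
-11.250 -14.500 -66.000
-16.000 -6.000 -197.000
-19.500 -3.000 -208.000


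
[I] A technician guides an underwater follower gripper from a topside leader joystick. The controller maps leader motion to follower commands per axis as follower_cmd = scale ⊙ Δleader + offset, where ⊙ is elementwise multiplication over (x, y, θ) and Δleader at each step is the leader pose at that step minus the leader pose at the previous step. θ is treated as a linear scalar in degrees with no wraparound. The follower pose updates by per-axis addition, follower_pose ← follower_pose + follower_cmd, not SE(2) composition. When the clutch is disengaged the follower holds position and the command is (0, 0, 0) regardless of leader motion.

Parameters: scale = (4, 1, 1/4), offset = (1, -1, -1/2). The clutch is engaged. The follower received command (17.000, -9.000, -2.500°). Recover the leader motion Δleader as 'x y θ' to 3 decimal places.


4.000 -8.000 -8.000

axis x: (17.000 − 1) / (4) = 4.000
axis y: (-9.000 − -1) / (1) = -8.000
axis θ: (-2.500 − -1/2) / (1/4) = -8.000


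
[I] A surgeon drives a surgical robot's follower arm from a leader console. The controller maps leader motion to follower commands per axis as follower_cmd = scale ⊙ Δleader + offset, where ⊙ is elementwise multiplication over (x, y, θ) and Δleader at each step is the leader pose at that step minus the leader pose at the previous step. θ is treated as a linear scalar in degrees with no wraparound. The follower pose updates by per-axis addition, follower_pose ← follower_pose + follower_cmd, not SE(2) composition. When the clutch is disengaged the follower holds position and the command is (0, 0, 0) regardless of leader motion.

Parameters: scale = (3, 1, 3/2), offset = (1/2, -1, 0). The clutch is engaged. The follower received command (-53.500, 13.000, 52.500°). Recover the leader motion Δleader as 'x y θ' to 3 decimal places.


axis x: (-53.500 − 1/2) / (3) = -18.000
axis y: (13.000 − -1) / (1) = 14.000
axis θ: (52.500 − 0) / (3/2) = 35.000

-18.000 14.000 35.000


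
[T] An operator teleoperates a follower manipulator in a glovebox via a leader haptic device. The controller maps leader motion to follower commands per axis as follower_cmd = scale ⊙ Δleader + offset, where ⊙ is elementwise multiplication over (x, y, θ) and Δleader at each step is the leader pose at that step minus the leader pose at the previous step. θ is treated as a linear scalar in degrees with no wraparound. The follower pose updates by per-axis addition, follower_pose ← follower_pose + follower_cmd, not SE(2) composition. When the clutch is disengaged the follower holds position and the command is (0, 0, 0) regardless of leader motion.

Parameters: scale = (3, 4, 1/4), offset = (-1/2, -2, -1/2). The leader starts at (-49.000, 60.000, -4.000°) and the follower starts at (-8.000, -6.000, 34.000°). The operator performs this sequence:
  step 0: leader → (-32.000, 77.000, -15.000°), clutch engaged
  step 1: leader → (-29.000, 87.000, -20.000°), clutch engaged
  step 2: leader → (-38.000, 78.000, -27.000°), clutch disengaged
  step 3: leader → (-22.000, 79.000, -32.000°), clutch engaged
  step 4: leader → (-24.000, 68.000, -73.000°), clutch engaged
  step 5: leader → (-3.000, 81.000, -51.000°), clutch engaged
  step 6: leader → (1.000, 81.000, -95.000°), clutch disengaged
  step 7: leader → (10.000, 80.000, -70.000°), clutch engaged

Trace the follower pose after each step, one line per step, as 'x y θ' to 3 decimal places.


42.500 60.000 30.750
51.000 98.000 29.000
51.000 98.000 29.000
98.500 100.000 27.250
92.000 54.000 16.500
154.500 104.000 21.500
154.500 104.000 21.500
181.000 98.000 27.250

step 0: Δleader=(17.000, 17.000, -11.000°), engaged; cmd=(50.500, 66.000, -3.250°) → follower=(42.500, 60.000, 30.750°)
step 1: Δleader=(3.000, 10.000, -5.000°), engaged; cmd=(8.500, 38.000, -1.750°) → follower=(51.000, 98.000, 29.000°)
step 2: Δleader=(-9.000, -9.000, -7.000°), disengaged; cmd=(0,0,0) → follower holds at (51.000, 98.000, 29.000°)
step 3: Δleader=(16.000, 1.000, -5.000°), engaged; cmd=(47.500, 2.000, -1.750°) → follower=(98.500, 100.000, 27.250°)
step 4: Δleader=(-2.000, -11.000, -41.000°), engaged; cmd=(-6.500, -46.000, -10.750°) → follower=(92.000, 54.000, 16.500°)
step 5: Δleader=(21.000, 13.000, 22.000°), engaged; cmd=(62.500, 50.000, 5.000°) → follower=(154.500, 104.000, 21.500°)
step 6: Δleader=(4.000, 0.000, -44.000°), disengaged; cmd=(0,0,0) → follower holds at (154.500, 104.000, 21.500°)
step 7: Δleader=(9.000, -1.000, 25.000°), engaged; cmd=(26.500, -6.000, 5.750°) → follower=(181.000, 98.000, 27.250°)


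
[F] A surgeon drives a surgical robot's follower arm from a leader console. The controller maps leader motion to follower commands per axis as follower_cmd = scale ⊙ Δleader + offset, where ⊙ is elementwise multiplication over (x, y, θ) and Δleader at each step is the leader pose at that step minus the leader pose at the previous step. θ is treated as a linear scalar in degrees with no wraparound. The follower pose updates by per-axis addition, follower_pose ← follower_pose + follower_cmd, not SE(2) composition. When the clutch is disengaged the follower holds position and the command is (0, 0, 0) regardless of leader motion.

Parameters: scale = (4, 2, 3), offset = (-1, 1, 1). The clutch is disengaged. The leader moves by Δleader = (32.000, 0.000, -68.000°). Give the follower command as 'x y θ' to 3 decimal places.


0.000 0.000 0.000

clutch disengaged → follower holds; cmd = (0, 0, 0)


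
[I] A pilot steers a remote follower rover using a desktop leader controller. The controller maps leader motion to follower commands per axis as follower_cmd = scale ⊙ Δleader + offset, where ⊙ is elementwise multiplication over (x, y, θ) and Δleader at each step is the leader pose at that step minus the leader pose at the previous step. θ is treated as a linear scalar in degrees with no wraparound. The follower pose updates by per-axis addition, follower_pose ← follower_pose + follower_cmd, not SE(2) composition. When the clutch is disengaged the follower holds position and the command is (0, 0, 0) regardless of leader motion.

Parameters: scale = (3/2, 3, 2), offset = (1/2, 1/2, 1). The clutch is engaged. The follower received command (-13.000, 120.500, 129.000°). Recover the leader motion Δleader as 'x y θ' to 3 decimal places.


-9.000 40.000 64.000

axis x: (-13.000 − 1/2) / (3/2) = -9.000
axis y: (120.500 − 1/2) / (3) = 40.000
axis θ: (129.000 − 1) / (2) = 64.000


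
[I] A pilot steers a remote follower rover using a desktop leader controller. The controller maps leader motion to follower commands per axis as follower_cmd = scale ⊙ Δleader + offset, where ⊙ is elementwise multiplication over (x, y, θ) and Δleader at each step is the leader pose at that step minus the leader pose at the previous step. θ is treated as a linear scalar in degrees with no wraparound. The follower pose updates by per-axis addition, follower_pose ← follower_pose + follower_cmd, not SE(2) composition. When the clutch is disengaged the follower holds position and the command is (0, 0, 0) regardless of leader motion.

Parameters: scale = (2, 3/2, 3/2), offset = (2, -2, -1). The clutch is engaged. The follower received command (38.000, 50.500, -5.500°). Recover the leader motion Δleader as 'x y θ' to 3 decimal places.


axis x: (38.000 − 2) / (2) = 18.000
axis y: (50.500 − -2) / (3/2) = 35.000
axis θ: (-5.500 − -1) / (3/2) = -3.000

18.000 35.000 -3.000


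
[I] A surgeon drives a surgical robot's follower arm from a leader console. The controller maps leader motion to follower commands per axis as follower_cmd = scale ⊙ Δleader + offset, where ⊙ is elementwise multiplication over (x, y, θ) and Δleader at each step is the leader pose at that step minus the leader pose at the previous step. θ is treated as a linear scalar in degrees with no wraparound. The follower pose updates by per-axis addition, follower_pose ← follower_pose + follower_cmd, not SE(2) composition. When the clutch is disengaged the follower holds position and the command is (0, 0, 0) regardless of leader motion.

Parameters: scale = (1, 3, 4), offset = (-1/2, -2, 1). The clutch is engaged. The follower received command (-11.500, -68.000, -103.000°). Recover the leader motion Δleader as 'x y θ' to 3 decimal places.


-11.000 -22.000 -26.000

axis x: (-11.500 − -1/2) / (1) = -11.000
axis y: (-68.000 − -2) / (3) = -22.000
axis θ: (-103.000 − 1) / (4) = -26.000


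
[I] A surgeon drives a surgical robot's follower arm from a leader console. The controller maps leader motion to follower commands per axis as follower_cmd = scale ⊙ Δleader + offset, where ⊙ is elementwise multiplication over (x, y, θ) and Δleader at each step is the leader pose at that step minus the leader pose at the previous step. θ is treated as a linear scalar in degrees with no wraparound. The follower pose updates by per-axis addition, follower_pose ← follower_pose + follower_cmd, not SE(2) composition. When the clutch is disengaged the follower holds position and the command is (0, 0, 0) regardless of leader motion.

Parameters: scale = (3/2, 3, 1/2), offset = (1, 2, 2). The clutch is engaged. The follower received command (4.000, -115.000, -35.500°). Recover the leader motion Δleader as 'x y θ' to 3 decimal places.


2.000 -39.000 -75.000

axis x: (4.000 − 1) / (3/2) = 2.000
axis y: (-115.000 − 2) / (3) = -39.000
axis θ: (-35.500 − 2) / (1/2) = -75.000


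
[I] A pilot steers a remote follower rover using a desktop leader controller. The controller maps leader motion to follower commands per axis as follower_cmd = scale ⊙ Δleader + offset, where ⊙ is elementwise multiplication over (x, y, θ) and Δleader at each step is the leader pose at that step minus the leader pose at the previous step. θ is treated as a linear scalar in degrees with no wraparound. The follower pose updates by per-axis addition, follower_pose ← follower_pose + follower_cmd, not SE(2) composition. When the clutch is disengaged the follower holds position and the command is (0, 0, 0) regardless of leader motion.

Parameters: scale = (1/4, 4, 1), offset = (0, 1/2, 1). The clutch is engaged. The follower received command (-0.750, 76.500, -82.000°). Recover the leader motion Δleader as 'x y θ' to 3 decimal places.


axis x: (-0.750 − 0) / (1/4) = -3.000
axis y: (76.500 − 1/2) / (4) = 19.000
axis θ: (-82.000 − 1) / (1) = -83.000

-3.000 19.000 -83.000


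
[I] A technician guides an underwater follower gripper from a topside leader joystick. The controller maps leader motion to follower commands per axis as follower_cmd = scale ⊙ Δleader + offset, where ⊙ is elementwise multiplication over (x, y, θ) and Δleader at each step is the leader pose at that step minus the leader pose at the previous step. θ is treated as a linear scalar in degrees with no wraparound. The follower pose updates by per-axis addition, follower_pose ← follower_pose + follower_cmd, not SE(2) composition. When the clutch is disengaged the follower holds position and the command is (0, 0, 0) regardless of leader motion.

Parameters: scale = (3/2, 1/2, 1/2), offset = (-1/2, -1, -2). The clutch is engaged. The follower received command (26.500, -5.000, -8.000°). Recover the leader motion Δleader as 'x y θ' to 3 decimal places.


18.000 -8.000 -12.000

axis x: (26.500 − -1/2) / (3/2) = 18.000
axis y: (-5.000 − -1) / (1/2) = -8.000
axis θ: (-8.000 − -2) / (1/2) = -12.000


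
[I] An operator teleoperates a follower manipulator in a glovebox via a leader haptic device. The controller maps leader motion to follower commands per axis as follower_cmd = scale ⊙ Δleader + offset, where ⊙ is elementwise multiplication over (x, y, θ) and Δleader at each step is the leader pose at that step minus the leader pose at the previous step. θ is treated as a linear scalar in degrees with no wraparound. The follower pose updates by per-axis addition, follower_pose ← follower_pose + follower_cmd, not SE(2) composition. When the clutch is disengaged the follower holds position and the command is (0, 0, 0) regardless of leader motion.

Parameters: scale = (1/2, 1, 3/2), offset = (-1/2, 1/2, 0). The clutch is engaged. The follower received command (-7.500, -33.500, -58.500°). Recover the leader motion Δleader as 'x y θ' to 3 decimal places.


axis x: (-7.500 − -1/2) / (1/2) = -14.000
axis y: (-33.500 − 1/2) / (1) = -34.000
axis θ: (-58.500 − 0) / (3/2) = -39.000

-14.000 -34.000 -39.000


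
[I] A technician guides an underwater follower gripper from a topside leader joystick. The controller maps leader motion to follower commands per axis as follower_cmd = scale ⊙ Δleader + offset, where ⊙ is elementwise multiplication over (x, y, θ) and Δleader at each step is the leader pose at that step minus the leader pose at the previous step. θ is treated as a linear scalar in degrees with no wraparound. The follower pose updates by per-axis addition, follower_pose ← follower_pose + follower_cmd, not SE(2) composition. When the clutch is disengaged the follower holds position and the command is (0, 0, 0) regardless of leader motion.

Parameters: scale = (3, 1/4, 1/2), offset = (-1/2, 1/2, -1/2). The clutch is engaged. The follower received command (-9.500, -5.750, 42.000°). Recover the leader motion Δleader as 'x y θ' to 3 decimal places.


axis x: (-9.500 − -1/2) / (3) = -3.000
axis y: (-5.750 − 1/2) / (1/4) = -25.000
axis θ: (42.000 − -1/2) / (1/2) = 85.000

-3.000 -25.000 85.000


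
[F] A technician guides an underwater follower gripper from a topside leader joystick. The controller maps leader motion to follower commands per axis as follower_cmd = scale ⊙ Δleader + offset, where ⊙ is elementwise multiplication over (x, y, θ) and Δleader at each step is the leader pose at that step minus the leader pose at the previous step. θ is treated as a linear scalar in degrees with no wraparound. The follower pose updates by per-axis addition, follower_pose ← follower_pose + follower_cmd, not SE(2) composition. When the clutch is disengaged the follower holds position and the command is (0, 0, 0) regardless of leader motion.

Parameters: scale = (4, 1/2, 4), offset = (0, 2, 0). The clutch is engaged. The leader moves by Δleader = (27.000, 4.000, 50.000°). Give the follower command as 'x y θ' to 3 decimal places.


108.000 4.000 200.000

axis x: 4·27.000 + 0 = 108.000
axis y: 1/2·4.000 + 2 = 4.000
axis θ: 4·50.000 + 0 = 200.000


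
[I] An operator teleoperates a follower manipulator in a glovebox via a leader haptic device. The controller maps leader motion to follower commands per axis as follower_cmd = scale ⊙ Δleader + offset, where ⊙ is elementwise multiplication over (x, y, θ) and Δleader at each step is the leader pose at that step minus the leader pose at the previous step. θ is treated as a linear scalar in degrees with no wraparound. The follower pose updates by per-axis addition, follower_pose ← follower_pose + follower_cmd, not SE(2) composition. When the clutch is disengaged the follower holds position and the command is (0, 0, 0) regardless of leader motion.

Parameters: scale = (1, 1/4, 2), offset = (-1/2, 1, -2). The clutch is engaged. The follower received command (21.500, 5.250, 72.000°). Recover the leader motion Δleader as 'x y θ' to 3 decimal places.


axis x: (21.500 − -1/2) / (1) = 22.000
axis y: (5.250 − 1) / (1/4) = 17.000
axis θ: (72.000 − -2) / (2) = 37.000

22.000 17.000 37.000


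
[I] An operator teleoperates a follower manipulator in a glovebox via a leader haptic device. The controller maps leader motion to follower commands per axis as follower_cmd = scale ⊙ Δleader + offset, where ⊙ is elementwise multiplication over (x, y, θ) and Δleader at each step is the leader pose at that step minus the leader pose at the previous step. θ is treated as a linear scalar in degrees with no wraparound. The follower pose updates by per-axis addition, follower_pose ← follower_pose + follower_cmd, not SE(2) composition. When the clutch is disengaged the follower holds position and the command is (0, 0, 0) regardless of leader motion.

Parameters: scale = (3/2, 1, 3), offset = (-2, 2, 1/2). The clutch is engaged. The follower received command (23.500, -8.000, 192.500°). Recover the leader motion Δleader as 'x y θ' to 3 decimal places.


17.000 -10.000 64.000

axis x: (23.500 − -2) / (3/2) = 17.000
axis y: (-8.000 − 2) / (1) = -10.000
axis θ: (192.500 − 1/2) / (3) = 64.000


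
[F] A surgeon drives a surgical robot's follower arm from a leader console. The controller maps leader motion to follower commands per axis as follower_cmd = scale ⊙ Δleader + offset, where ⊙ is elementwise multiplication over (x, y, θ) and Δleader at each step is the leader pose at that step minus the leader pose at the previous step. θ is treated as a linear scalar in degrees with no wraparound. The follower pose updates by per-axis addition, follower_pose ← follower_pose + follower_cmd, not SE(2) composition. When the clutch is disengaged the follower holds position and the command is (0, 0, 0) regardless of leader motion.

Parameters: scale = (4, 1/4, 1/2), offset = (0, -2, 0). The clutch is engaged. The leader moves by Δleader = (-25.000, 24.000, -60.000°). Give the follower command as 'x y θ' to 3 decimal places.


-100.000 4.000 -30.000

axis x: 4·-25.000 + 0 = -100.000
axis y: 1/4·24.000 + -2 = 4.000
axis θ: 1/2·-60.000 + 0 = -30.000


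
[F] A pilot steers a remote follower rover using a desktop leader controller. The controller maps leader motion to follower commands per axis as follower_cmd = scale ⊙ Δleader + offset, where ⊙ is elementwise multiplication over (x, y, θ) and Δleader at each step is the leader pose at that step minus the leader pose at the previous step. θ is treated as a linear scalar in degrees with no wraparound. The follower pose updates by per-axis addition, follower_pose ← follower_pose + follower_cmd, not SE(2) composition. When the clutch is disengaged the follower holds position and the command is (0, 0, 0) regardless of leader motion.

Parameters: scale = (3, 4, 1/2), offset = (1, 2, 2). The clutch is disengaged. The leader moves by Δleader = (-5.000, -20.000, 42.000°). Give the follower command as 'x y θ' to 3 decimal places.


0.000 0.000 0.000

clutch disengaged → follower holds; cmd = (0, 0, 0)


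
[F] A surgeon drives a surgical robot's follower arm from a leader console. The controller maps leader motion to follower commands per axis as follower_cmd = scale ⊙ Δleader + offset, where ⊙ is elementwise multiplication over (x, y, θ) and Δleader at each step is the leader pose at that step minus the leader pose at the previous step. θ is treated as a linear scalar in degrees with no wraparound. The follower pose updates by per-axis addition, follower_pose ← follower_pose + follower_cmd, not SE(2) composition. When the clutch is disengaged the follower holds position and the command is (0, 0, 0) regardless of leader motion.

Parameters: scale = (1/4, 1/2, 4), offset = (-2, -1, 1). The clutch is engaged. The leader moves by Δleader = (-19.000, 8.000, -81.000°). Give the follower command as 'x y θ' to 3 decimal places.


axis x: 1/4·-19.000 + -2 = -6.750
axis y: 1/2·8.000 + -1 = 3.000
axis θ: 4·-81.000 + 1 = -323.000

-6.750 3.000 -323.000


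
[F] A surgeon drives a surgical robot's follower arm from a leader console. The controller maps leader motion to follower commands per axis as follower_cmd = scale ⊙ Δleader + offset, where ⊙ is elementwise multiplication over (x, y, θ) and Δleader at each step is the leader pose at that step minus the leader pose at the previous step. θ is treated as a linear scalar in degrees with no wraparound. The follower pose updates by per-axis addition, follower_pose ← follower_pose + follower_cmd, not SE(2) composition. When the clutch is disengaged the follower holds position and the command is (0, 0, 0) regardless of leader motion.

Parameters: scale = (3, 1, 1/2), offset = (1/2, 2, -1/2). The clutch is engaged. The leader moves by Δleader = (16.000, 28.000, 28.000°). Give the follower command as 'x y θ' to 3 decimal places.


48.500 30.000 13.500

axis x: 3·16.000 + 1/2 = 48.500
axis y: 1·28.000 + 2 = 30.000
axis θ: 1/2·28.000 + -1/2 = 13.500


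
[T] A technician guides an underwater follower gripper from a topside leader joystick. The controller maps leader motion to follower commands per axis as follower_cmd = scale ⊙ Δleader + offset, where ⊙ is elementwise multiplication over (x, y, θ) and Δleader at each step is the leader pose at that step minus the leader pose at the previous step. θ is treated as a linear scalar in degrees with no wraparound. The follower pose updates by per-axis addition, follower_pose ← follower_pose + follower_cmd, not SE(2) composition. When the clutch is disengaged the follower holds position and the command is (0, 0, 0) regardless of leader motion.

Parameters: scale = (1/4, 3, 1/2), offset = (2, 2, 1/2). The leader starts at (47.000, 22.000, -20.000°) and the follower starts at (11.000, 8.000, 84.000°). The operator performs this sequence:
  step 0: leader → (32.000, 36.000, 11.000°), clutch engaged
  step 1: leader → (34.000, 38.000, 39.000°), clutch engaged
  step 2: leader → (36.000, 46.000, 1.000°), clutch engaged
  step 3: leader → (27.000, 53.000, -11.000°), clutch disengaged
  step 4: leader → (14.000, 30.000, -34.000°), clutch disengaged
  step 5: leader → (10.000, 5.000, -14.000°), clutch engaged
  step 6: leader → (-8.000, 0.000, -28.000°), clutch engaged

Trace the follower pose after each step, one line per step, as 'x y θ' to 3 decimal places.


step 0: Δleader=(-15.000, 14.000, 31.000°), engaged; cmd=(-1.750, 44.000, 16.000°) → follower=(9.250, 52.000, 100.000°)
step 1: Δleader=(2.000, 2.000, 28.000°), engaged; cmd=(2.500, 8.000, 14.500°) → follower=(11.750, 60.000, 114.500°)
step 2: Δleader=(2.000, 8.000, -38.000°), engaged; cmd=(2.500, 26.000, -18.500°) → follower=(14.250, 86.000, 96.000°)
step 3: Δleader=(-9.000, 7.000, -12.000°), disengaged; cmd=(0,0,0) → follower holds at (14.250, 86.000, 96.000°)
step 4: Δleader=(-13.000, -23.000, -23.000°), disengaged; cmd=(0,0,0) → follower holds at (14.250, 86.000, 96.000°)
step 5: Δleader=(-4.000, -25.000, 20.000°), engaged; cmd=(1.000, -73.000, 10.500°) → follower=(15.250, 13.000, 106.500°)
step 6: Δleader=(-18.000, -5.000, -14.000°), engaged; cmd=(-2.500, -13.000, -6.500°) → follower=(12.750, 0.000, 100.000°)

9.250 52.000 100.000
11.750 60.000 114.500
14.250 86.000 96.000
14.250 86.000 96.000
14.250 86.000 96.000
15.250 13.000 106.500
12.750 0.000 100.000


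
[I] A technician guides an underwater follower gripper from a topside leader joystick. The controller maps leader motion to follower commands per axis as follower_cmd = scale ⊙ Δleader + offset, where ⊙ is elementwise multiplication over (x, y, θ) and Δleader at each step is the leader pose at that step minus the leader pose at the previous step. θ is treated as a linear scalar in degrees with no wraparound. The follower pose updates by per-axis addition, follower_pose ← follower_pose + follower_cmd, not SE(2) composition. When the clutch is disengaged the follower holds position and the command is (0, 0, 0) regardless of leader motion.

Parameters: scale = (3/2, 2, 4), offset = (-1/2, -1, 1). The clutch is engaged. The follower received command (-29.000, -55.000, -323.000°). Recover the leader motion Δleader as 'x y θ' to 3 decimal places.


-19.000 -27.000 -81.000

axis x: (-29.000 − -1/2) / (3/2) = -19.000
axis y: (-55.000 − -1) / (2) = -27.000
axis θ: (-323.000 − 1) / (4) = -81.000


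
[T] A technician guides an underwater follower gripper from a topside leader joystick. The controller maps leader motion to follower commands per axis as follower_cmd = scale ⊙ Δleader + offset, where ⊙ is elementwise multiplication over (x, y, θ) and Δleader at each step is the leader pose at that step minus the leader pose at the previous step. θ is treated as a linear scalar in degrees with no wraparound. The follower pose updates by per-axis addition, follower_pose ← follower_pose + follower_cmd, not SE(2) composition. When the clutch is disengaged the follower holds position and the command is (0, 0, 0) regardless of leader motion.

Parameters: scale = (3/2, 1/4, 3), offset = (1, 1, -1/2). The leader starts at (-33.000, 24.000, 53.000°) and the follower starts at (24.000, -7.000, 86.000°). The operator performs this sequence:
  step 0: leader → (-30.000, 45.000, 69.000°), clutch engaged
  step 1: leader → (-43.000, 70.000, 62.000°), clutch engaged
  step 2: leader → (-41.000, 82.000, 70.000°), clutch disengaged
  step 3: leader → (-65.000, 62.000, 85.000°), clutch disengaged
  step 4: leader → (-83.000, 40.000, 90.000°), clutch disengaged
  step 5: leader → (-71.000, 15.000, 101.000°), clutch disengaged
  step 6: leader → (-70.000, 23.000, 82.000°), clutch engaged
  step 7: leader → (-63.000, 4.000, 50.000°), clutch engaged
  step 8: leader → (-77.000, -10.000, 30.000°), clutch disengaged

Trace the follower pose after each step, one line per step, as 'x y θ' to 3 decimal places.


step 0: Δleader=(3.000, 21.000, 16.000°), engaged; cmd=(5.500, 6.250, 47.500°) → follower=(29.500, -0.750, 133.500°)
step 1: Δleader=(-13.000, 25.000, -7.000°), engaged; cmd=(-18.500, 7.250, -21.500°) → follower=(11.000, 6.500, 112.000°)
step 2: Δleader=(2.000, 12.000, 8.000°), disengaged; cmd=(0,0,0) → follower holds at (11.000, 6.500, 112.000°)
step 3: Δleader=(-24.000, -20.000, 15.000°), disengaged; cmd=(0,0,0) → follower holds at (11.000, 6.500, 112.000°)
step 4: Δleader=(-18.000, -22.000, 5.000°), disengaged; cmd=(0,0,0) → follower holds at (11.000, 6.500, 112.000°)
step 5: Δleader=(12.000, -25.000, 11.000°), disengaged; cmd=(0,0,0) → follower holds at (11.000, 6.500, 112.000°)
step 6: Δleader=(1.000, 8.000, -19.000°), engaged; cmd=(2.500, 3.000, -57.500°) → follower=(13.500, 9.500, 54.500°)
step 7: Δleader=(7.000, -19.000, -32.000°), engaged; cmd=(11.500, -3.750, -96.500°) → follower=(25.000, 5.750, -42.000°)
step 8: Δleader=(-14.000, -14.000, -20.000°), disengaged; cmd=(0,0,0) → follower holds at (25.000, 5.750, -42.000°)

29.500 -0.750 133.500
11.000 6.500 112.000
11.000 6.500 112.000
11.000 6.500 112.000
11.000 6.500 112.000
11.000 6.500 112.000
13.500 9.500 54.500
25.000 5.750 -42.000
25.000 5.750 -42.000


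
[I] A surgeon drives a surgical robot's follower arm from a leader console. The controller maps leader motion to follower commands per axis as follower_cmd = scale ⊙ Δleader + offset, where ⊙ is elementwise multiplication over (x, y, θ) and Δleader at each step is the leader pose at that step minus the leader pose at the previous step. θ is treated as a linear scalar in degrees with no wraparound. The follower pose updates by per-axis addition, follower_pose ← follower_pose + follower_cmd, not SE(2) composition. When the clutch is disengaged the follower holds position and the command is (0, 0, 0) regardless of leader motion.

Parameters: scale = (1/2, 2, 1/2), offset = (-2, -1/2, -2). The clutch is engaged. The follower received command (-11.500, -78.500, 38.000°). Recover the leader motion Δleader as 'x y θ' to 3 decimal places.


axis x: (-11.500 − -2) / (1/2) = -19.000
axis y: (-78.500 − -1/2) / (2) = -39.000
axis θ: (38.000 − -2) / (1/2) = 80.000

-19.000 -39.000 80.000
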